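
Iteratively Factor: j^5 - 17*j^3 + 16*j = (j)*(j^4 - 17*j^2 + 16) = j*(j + 1)*(j^3 - j^2 - 16*j + 16) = j*(j + 1)*(j + 4)*(j^2 - 5*j + 4) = j*(j - 1)*(j + 1)*(j + 4)*(j - 4)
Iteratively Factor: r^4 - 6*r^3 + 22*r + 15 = (r + 1)*(r^3 - 7*r^2 + 7*r + 15) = (r + 1)^2*(r^2 - 8*r + 15) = (r - 3)*(r + 1)^2*(r - 5)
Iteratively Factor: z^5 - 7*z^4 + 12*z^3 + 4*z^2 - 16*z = (z + 1)*(z^4 - 8*z^3 + 20*z^2 - 16*z) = (z - 2)*(z + 1)*(z^3 - 6*z^2 + 8*z) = z*(z - 2)*(z + 1)*(z^2 - 6*z + 8) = z*(z - 4)*(z - 2)*(z + 1)*(z - 2)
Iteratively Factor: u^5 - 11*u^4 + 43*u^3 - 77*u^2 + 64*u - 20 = (u - 1)*(u^4 - 10*u^3 + 33*u^2 - 44*u + 20) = (u - 5)*(u - 1)*(u^3 - 5*u^2 + 8*u - 4) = (u - 5)*(u - 1)^2*(u^2 - 4*u + 4) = (u - 5)*(u - 2)*(u - 1)^2*(u - 2)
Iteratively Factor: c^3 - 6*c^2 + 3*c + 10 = (c - 2)*(c^2 - 4*c - 5) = (c - 2)*(c + 1)*(c - 5)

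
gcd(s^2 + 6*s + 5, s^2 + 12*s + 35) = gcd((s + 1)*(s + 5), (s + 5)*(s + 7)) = s + 5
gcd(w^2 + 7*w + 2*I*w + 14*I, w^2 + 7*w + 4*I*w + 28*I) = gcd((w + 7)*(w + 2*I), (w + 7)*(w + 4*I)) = w + 7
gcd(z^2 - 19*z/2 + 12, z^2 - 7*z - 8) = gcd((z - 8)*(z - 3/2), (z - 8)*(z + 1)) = z - 8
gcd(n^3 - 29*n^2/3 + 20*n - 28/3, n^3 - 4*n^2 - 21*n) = n - 7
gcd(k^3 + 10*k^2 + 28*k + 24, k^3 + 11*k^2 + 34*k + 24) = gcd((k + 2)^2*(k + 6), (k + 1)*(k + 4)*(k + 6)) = k + 6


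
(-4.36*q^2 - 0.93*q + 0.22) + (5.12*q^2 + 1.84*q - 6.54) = 0.76*q^2 + 0.91*q - 6.32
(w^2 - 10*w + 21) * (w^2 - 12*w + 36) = w^4 - 22*w^3 + 177*w^2 - 612*w + 756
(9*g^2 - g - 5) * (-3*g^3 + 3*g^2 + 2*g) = -27*g^5 + 30*g^4 + 30*g^3 - 17*g^2 - 10*g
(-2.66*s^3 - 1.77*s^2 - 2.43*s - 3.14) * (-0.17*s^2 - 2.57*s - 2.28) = 0.4522*s^5 + 7.1371*s^4 + 11.0268*s^3 + 10.8145*s^2 + 13.6102*s + 7.1592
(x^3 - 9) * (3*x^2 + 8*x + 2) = 3*x^5 + 8*x^4 + 2*x^3 - 27*x^2 - 72*x - 18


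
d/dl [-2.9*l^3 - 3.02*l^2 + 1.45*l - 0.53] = -8.7*l^2 - 6.04*l + 1.45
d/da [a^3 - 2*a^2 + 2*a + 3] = 3*a^2 - 4*a + 2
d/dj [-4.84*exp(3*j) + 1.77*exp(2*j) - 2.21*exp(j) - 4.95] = (-14.52*exp(2*j) + 3.54*exp(j) - 2.21)*exp(j)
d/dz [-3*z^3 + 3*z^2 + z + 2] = -9*z^2 + 6*z + 1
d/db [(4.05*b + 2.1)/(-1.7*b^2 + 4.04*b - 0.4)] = (6.885*b^2 + 7.14*b - 10.104)/(2.89*b^4 - 13.736*b^3 + 17.6816*b^2 - 3.232*b + 0.16)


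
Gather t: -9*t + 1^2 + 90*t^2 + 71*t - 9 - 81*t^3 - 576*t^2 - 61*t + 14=-81*t^3 - 486*t^2 + t + 6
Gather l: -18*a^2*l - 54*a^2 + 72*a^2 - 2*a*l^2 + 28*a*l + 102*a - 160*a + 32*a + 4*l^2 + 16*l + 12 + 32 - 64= 18*a^2 - 26*a + l^2*(4 - 2*a) + l*(-18*a^2 + 28*a + 16) - 20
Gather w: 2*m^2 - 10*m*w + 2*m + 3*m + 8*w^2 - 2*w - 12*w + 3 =2*m^2 + 5*m + 8*w^2 + w*(-10*m - 14) + 3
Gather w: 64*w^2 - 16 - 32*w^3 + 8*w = -32*w^3 + 64*w^2 + 8*w - 16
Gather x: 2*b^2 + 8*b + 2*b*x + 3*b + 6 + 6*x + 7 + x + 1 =2*b^2 + 11*b + x*(2*b + 7) + 14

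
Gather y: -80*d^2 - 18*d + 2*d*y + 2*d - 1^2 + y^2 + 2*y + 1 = -80*d^2 - 16*d + y^2 + y*(2*d + 2)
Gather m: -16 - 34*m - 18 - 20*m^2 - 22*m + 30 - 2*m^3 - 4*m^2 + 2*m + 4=-2*m^3 - 24*m^2 - 54*m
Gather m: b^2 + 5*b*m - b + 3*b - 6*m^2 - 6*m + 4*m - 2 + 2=b^2 + 2*b - 6*m^2 + m*(5*b - 2)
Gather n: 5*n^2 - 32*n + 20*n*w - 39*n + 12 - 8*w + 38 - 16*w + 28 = 5*n^2 + n*(20*w - 71) - 24*w + 78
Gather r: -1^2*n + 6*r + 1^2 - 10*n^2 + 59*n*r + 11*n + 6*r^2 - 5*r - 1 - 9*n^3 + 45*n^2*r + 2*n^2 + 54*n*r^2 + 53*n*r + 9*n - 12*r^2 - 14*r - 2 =-9*n^3 - 8*n^2 + 19*n + r^2*(54*n - 6) + r*(45*n^2 + 112*n - 13) - 2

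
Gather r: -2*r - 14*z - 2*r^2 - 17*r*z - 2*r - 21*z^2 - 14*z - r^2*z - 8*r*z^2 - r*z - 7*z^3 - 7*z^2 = r^2*(-z - 2) + r*(-8*z^2 - 18*z - 4) - 7*z^3 - 28*z^2 - 28*z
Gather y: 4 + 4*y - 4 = 4*y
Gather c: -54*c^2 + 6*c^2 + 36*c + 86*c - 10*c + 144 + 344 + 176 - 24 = -48*c^2 + 112*c + 640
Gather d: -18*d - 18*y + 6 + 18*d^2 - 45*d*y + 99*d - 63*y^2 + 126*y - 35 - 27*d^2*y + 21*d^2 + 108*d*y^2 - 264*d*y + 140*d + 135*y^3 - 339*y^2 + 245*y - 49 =d^2*(39 - 27*y) + d*(108*y^2 - 309*y + 221) + 135*y^3 - 402*y^2 + 353*y - 78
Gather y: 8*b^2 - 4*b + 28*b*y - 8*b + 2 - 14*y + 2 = 8*b^2 - 12*b + y*(28*b - 14) + 4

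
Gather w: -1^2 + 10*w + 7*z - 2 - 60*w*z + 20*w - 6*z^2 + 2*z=w*(30 - 60*z) - 6*z^2 + 9*z - 3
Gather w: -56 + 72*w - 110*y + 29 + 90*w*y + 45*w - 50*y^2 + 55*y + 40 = w*(90*y + 117) - 50*y^2 - 55*y + 13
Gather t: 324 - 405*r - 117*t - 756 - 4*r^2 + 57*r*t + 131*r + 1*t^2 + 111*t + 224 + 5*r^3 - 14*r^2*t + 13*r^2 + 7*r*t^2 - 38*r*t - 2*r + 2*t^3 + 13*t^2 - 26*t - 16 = 5*r^3 + 9*r^2 - 276*r + 2*t^3 + t^2*(7*r + 14) + t*(-14*r^2 + 19*r - 32) - 224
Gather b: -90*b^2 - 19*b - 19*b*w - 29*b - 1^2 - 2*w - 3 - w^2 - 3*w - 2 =-90*b^2 + b*(-19*w - 48) - w^2 - 5*w - 6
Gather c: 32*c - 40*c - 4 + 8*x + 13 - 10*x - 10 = -8*c - 2*x - 1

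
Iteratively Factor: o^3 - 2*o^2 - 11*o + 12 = (o - 1)*(o^2 - o - 12) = (o - 4)*(o - 1)*(o + 3)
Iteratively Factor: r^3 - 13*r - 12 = (r - 4)*(r^2 + 4*r + 3) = (r - 4)*(r + 1)*(r + 3)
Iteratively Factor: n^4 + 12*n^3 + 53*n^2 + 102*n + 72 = (n + 2)*(n^3 + 10*n^2 + 33*n + 36) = (n + 2)*(n + 3)*(n^2 + 7*n + 12) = (n + 2)*(n + 3)*(n + 4)*(n + 3)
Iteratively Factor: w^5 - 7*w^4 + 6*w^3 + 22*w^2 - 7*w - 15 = (w - 3)*(w^4 - 4*w^3 - 6*w^2 + 4*w + 5) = (w - 5)*(w - 3)*(w^3 + w^2 - w - 1) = (w - 5)*(w - 3)*(w + 1)*(w^2 - 1) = (w - 5)*(w - 3)*(w + 1)^2*(w - 1)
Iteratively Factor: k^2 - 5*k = (k - 5)*(k)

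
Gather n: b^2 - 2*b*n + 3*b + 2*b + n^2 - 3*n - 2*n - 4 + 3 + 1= b^2 + 5*b + n^2 + n*(-2*b - 5)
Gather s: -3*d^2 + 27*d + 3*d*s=-3*d^2 + 3*d*s + 27*d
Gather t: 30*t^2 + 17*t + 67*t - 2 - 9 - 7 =30*t^2 + 84*t - 18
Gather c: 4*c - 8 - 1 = 4*c - 9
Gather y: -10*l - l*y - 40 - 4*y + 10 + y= -10*l + y*(-l - 3) - 30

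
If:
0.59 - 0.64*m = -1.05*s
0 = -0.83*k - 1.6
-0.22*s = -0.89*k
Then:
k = -1.93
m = -11.87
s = -7.80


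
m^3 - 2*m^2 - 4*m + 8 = (m - 2)^2*(m + 2)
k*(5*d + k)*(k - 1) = 5*d*k^2 - 5*d*k + k^3 - k^2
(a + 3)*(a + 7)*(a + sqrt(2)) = a^3 + sqrt(2)*a^2 + 10*a^2 + 10*sqrt(2)*a + 21*a + 21*sqrt(2)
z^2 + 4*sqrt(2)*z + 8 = (z + 2*sqrt(2))^2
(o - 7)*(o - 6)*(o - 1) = o^3 - 14*o^2 + 55*o - 42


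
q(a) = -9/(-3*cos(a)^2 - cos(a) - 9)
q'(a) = -9*(-6*sin(a)*cos(a) - sin(a))/(-3*cos(a)^2 - cos(a) - 9)^2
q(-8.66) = 0.91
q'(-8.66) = 0.21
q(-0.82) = 0.81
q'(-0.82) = -0.27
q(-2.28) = 0.94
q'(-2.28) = 0.21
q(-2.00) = 0.99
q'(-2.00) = 0.15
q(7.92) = 1.01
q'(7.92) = 0.07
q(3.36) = 0.83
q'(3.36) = 0.08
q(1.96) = 0.99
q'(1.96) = -0.13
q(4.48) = 1.01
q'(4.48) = 0.04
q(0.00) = 0.69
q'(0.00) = 0.00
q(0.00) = 0.69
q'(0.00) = 0.00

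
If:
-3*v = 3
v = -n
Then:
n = 1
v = -1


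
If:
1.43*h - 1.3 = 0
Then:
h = 0.91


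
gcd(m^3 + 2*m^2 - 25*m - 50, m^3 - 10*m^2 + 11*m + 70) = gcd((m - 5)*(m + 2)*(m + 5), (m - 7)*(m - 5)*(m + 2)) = m^2 - 3*m - 10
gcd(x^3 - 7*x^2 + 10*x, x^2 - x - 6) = 1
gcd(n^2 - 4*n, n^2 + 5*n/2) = n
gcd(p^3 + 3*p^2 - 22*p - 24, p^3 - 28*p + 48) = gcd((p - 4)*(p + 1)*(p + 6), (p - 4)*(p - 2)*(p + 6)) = p^2 + 2*p - 24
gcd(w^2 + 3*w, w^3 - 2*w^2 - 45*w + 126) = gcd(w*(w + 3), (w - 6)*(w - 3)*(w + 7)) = 1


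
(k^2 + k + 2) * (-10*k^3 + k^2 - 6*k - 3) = -10*k^5 - 9*k^4 - 25*k^3 - 7*k^2 - 15*k - 6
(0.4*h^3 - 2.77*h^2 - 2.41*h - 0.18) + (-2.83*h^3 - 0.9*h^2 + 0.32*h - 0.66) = -2.43*h^3 - 3.67*h^2 - 2.09*h - 0.84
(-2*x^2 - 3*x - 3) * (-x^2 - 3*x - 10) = 2*x^4 + 9*x^3 + 32*x^2 + 39*x + 30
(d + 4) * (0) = 0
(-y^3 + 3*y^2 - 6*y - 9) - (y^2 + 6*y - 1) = -y^3 + 2*y^2 - 12*y - 8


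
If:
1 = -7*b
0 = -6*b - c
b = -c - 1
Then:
No Solution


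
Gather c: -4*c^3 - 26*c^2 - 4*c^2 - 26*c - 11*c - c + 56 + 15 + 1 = -4*c^3 - 30*c^2 - 38*c + 72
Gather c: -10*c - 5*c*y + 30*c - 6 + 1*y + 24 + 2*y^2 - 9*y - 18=c*(20 - 5*y) + 2*y^2 - 8*y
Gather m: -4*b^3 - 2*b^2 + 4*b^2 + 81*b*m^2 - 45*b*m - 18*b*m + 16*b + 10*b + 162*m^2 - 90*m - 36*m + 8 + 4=-4*b^3 + 2*b^2 + 26*b + m^2*(81*b + 162) + m*(-63*b - 126) + 12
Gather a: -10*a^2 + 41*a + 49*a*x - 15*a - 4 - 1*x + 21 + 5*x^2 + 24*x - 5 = -10*a^2 + a*(49*x + 26) + 5*x^2 + 23*x + 12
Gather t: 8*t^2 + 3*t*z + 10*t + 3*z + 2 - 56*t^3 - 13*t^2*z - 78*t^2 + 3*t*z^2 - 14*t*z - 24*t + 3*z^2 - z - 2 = -56*t^3 + t^2*(-13*z - 70) + t*(3*z^2 - 11*z - 14) + 3*z^2 + 2*z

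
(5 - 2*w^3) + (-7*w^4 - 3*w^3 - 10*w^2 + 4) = -7*w^4 - 5*w^3 - 10*w^2 + 9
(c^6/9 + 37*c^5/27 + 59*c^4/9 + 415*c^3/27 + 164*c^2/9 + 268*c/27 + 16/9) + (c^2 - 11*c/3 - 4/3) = c^6/9 + 37*c^5/27 + 59*c^4/9 + 415*c^3/27 + 173*c^2/9 + 169*c/27 + 4/9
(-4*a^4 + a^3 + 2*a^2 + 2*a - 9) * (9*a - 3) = -36*a^5 + 21*a^4 + 15*a^3 + 12*a^2 - 87*a + 27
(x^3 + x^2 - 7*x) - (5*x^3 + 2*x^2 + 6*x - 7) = -4*x^3 - x^2 - 13*x + 7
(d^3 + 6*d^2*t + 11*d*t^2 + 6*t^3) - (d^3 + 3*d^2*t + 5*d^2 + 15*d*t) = 3*d^2*t - 5*d^2 + 11*d*t^2 - 15*d*t + 6*t^3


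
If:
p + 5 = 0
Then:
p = -5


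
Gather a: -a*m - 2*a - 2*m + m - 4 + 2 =a*(-m - 2) - m - 2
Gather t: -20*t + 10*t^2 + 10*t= 10*t^2 - 10*t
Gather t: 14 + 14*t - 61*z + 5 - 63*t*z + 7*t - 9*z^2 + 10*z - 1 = t*(21 - 63*z) - 9*z^2 - 51*z + 18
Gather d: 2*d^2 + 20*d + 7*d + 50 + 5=2*d^2 + 27*d + 55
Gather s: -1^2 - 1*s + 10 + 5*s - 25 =4*s - 16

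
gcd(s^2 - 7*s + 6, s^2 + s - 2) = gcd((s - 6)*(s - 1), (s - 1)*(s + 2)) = s - 1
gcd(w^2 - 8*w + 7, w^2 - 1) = w - 1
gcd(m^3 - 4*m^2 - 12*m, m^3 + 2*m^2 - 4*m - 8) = m + 2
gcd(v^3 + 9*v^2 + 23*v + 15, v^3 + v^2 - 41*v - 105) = v^2 + 8*v + 15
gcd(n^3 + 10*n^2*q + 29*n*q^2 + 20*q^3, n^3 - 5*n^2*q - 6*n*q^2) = n + q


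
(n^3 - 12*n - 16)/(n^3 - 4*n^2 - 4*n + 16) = (n + 2)/(n - 2)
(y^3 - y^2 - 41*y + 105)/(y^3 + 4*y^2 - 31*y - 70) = (y - 3)/(y + 2)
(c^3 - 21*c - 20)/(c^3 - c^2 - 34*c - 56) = (c^2 - 4*c - 5)/(c^2 - 5*c - 14)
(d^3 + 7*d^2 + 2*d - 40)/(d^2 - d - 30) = (d^2 + 2*d - 8)/(d - 6)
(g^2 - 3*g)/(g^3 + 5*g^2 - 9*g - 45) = g/(g^2 + 8*g + 15)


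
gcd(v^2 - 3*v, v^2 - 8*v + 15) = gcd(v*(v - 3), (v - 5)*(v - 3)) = v - 3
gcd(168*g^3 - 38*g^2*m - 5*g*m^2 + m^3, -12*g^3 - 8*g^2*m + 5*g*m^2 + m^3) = 6*g + m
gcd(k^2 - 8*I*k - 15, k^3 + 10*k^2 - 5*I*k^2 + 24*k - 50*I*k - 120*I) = k - 5*I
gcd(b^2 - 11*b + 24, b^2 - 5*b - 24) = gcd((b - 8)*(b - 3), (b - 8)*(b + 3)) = b - 8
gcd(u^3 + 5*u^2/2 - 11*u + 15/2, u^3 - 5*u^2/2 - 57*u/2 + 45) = u^2 + 7*u/2 - 15/2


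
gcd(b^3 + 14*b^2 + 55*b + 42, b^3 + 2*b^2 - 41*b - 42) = b^2 + 8*b + 7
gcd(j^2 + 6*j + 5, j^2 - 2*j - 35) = j + 5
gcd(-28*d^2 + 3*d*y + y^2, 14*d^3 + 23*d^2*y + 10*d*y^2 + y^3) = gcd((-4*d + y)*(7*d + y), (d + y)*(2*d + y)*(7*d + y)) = 7*d + y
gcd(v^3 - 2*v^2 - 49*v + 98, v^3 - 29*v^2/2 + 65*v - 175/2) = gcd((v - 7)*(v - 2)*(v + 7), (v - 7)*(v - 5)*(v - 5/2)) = v - 7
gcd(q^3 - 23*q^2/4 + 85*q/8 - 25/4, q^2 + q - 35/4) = q - 5/2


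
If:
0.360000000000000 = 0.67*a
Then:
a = 0.54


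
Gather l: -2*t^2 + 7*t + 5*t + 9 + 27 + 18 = -2*t^2 + 12*t + 54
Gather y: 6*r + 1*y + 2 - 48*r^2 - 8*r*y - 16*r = -48*r^2 - 10*r + y*(1 - 8*r) + 2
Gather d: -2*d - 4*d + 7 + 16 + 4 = 27 - 6*d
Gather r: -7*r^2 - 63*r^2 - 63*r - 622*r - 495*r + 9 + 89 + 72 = -70*r^2 - 1180*r + 170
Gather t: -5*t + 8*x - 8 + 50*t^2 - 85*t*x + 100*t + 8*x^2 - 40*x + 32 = 50*t^2 + t*(95 - 85*x) + 8*x^2 - 32*x + 24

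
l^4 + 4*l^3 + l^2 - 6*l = l*(l - 1)*(l + 2)*(l + 3)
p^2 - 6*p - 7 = (p - 7)*(p + 1)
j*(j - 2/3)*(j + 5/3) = j^3 + j^2 - 10*j/9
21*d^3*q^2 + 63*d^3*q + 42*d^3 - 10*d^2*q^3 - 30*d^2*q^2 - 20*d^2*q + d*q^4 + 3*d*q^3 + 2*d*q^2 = (-7*d + q)*(-3*d + q)*(q + 2)*(d*q + d)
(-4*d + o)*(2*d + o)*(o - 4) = -8*d^2*o + 32*d^2 - 2*d*o^2 + 8*d*o + o^3 - 4*o^2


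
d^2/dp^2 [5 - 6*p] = 0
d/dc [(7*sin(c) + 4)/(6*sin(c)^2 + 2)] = (-21*sin(c)^2 - 24*sin(c) + 7)*cos(c)/(2*(3*sin(c)^2 + 1)^2)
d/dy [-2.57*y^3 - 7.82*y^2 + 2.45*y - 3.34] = -7.71*y^2 - 15.64*y + 2.45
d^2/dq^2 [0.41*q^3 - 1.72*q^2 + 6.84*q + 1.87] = 2.46*q - 3.44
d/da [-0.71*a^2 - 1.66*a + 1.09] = -1.42*a - 1.66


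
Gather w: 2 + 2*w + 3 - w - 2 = w + 3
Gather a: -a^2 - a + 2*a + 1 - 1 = -a^2 + a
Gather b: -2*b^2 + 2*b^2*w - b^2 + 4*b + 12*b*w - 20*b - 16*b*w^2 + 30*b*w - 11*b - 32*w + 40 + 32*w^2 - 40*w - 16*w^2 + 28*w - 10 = b^2*(2*w - 3) + b*(-16*w^2 + 42*w - 27) + 16*w^2 - 44*w + 30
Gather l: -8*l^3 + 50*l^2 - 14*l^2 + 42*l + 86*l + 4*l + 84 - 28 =-8*l^3 + 36*l^2 + 132*l + 56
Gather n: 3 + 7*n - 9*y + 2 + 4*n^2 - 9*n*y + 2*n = 4*n^2 + n*(9 - 9*y) - 9*y + 5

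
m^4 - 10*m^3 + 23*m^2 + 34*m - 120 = (m - 5)*(m - 4)*(m - 3)*(m + 2)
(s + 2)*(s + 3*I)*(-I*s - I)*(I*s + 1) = s^4 + 3*s^3 + 2*I*s^3 + 5*s^2 + 6*I*s^2 + 9*s + 4*I*s + 6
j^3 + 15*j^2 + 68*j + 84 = (j + 2)*(j + 6)*(j + 7)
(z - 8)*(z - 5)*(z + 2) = z^3 - 11*z^2 + 14*z + 80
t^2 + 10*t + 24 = (t + 4)*(t + 6)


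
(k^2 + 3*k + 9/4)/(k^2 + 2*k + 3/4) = (2*k + 3)/(2*k + 1)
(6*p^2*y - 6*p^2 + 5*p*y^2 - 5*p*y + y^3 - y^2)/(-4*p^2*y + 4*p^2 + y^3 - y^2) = (3*p + y)/(-2*p + y)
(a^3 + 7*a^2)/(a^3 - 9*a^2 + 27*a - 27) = a^2*(a + 7)/(a^3 - 9*a^2 + 27*a - 27)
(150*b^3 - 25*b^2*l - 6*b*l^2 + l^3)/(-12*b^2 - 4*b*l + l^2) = (-25*b^2 + l^2)/(2*b + l)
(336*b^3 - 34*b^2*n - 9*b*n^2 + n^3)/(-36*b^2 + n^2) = (-56*b^2 + 15*b*n - n^2)/(6*b - n)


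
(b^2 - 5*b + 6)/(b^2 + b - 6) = (b - 3)/(b + 3)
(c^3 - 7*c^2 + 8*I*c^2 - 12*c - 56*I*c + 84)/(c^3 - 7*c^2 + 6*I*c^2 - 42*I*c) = (c + 2*I)/c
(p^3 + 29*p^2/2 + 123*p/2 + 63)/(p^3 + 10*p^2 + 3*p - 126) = (p + 3/2)/(p - 3)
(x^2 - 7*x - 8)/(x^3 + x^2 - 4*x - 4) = (x - 8)/(x^2 - 4)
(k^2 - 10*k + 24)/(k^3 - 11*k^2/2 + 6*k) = 2*(k - 6)/(k*(2*k - 3))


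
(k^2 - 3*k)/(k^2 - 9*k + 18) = k/(k - 6)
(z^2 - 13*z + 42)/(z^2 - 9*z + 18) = (z - 7)/(z - 3)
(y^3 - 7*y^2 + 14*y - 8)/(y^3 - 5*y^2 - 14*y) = (-y^3 + 7*y^2 - 14*y + 8)/(y*(-y^2 + 5*y + 14))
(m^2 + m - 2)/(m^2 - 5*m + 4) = (m + 2)/(m - 4)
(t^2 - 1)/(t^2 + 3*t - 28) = (t^2 - 1)/(t^2 + 3*t - 28)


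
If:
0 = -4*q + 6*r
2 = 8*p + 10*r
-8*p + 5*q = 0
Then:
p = 3/28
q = 6/35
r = 4/35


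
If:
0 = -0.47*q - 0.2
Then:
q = -0.43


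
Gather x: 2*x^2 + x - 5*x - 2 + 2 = 2*x^2 - 4*x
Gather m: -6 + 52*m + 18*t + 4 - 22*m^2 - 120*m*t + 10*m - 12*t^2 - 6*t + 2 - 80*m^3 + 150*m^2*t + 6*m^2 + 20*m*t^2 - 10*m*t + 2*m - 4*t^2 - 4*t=-80*m^3 + m^2*(150*t - 16) + m*(20*t^2 - 130*t + 64) - 16*t^2 + 8*t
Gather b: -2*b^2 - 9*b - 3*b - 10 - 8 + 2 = -2*b^2 - 12*b - 16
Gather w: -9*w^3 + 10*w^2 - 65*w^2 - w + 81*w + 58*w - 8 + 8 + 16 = -9*w^3 - 55*w^2 + 138*w + 16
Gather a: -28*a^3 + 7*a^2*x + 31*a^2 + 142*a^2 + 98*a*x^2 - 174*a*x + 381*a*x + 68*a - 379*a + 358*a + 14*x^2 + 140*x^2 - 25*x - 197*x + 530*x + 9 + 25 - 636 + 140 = -28*a^3 + a^2*(7*x + 173) + a*(98*x^2 + 207*x + 47) + 154*x^2 + 308*x - 462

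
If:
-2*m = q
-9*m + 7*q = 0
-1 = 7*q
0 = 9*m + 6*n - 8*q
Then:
No Solution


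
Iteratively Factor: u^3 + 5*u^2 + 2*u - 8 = (u - 1)*(u^2 + 6*u + 8) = (u - 1)*(u + 2)*(u + 4)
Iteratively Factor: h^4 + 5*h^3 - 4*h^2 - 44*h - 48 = (h - 3)*(h^3 + 8*h^2 + 20*h + 16) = (h - 3)*(h + 2)*(h^2 + 6*h + 8) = (h - 3)*(h + 2)*(h + 4)*(h + 2)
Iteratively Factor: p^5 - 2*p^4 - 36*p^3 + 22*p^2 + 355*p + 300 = (p - 5)*(p^4 + 3*p^3 - 21*p^2 - 83*p - 60) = (p - 5)^2*(p^3 + 8*p^2 + 19*p + 12) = (p - 5)^2*(p + 4)*(p^2 + 4*p + 3) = (p - 5)^2*(p + 3)*(p + 4)*(p + 1)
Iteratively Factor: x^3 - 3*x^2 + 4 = (x - 2)*(x^2 - x - 2) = (x - 2)*(x + 1)*(x - 2)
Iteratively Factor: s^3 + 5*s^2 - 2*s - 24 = (s + 4)*(s^2 + s - 6) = (s + 3)*(s + 4)*(s - 2)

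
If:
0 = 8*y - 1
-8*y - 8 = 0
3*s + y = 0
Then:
No Solution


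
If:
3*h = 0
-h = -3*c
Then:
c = 0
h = 0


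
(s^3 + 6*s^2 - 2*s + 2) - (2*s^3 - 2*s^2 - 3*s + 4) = -s^3 + 8*s^2 + s - 2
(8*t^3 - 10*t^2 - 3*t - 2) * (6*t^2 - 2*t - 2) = 48*t^5 - 76*t^4 - 14*t^3 + 14*t^2 + 10*t + 4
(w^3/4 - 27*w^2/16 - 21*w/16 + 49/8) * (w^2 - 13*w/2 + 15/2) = w^5/4 - 53*w^4/16 + 369*w^3/32 + 2*w^2 - 1589*w/32 + 735/16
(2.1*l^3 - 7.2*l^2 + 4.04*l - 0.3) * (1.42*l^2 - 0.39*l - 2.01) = 2.982*l^5 - 11.043*l^4 + 4.3238*l^3 + 12.4704*l^2 - 8.0034*l + 0.603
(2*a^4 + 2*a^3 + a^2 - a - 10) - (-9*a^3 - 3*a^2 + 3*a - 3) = 2*a^4 + 11*a^3 + 4*a^2 - 4*a - 7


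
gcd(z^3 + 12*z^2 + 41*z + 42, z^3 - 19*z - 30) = z^2 + 5*z + 6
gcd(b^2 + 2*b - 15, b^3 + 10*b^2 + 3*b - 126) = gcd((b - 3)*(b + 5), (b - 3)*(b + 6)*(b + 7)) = b - 3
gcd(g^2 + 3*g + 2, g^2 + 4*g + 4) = g + 2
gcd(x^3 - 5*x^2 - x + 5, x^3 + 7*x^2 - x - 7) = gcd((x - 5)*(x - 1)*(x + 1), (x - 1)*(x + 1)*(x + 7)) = x^2 - 1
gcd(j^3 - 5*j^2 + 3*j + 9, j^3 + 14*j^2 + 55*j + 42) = j + 1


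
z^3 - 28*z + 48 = (z - 4)*(z - 2)*(z + 6)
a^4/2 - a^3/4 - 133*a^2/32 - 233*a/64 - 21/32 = (a/2 + 1)*(a - 7/2)*(a + 1/4)*(a + 3/4)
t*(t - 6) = t^2 - 6*t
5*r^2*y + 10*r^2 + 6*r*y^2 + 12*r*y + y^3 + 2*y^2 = (r + y)*(5*r + y)*(y + 2)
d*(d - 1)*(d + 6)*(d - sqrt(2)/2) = d^4 - sqrt(2)*d^3/2 + 5*d^3 - 6*d^2 - 5*sqrt(2)*d^2/2 + 3*sqrt(2)*d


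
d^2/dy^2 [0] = 0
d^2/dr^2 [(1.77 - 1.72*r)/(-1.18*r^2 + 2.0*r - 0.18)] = ((11.0572 - 12.1776*r)*(1.18*r^2 - 2.0*r + 0.18) + (1.72*r - 1.77)*(2.36*r - 2.0)*(4.72*r - 4.0))/(1.18*r^2 - 2.0*r + 0.18)^3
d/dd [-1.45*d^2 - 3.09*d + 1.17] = -2.9*d - 3.09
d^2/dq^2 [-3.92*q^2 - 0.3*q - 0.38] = -7.84000000000000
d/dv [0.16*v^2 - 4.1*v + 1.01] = 0.32*v - 4.1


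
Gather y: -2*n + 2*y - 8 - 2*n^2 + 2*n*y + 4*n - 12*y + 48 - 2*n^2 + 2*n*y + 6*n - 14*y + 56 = -4*n^2 + 8*n + y*(4*n - 24) + 96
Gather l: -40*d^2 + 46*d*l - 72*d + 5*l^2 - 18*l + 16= -40*d^2 - 72*d + 5*l^2 + l*(46*d - 18) + 16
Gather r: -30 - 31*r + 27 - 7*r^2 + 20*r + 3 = -7*r^2 - 11*r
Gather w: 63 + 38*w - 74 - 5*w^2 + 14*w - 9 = -5*w^2 + 52*w - 20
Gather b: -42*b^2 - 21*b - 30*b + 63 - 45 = -42*b^2 - 51*b + 18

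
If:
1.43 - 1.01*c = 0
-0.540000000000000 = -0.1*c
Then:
No Solution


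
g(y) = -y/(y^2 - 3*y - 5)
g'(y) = -y*(3 - 2*y)/(y^2 - 3*y - 5)^2 - 1/(y^2 - 3*y - 5)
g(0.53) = 0.08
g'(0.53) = 0.13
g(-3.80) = 0.18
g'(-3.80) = 0.04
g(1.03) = 0.15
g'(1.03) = 0.12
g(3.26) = 0.79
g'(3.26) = 0.91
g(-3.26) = 0.21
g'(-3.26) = 0.07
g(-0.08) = -0.02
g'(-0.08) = 0.22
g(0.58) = 0.09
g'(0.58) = 0.13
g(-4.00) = 0.17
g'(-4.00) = 0.04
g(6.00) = -0.46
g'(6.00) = 0.24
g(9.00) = -0.18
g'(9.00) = 0.04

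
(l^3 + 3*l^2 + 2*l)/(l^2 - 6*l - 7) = l*(l + 2)/(l - 7)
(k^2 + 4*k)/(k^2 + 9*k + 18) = k*(k + 4)/(k^2 + 9*k + 18)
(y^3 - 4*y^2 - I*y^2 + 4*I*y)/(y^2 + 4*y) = (y^2 - 4*y - I*y + 4*I)/(y + 4)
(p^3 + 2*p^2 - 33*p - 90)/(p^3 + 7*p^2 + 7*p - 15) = (p - 6)/(p - 1)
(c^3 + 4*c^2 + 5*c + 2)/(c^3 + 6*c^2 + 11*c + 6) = (c + 1)/(c + 3)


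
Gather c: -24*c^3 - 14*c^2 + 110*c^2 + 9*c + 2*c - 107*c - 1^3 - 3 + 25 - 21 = -24*c^3 + 96*c^2 - 96*c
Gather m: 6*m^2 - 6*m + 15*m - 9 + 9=6*m^2 + 9*m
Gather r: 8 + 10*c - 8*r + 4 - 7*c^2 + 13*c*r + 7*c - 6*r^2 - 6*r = -7*c^2 + 17*c - 6*r^2 + r*(13*c - 14) + 12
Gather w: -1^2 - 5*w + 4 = 3 - 5*w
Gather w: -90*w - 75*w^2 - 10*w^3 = -10*w^3 - 75*w^2 - 90*w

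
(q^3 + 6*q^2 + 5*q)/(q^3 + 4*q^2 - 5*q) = (q + 1)/(q - 1)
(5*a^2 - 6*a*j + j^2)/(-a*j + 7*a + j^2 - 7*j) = (-5*a + j)/(j - 7)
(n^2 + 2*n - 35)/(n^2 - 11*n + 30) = (n + 7)/(n - 6)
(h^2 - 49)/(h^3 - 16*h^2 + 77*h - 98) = (h + 7)/(h^2 - 9*h + 14)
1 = 1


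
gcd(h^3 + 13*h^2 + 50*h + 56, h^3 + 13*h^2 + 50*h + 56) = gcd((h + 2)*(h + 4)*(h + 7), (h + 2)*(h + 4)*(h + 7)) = h^3 + 13*h^2 + 50*h + 56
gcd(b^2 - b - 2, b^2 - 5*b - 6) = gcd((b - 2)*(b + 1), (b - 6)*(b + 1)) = b + 1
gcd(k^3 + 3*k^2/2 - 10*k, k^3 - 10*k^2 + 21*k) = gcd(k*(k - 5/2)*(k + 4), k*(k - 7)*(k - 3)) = k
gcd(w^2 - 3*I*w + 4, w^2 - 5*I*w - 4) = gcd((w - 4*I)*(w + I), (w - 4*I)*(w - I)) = w - 4*I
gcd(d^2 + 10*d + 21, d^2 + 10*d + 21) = d^2 + 10*d + 21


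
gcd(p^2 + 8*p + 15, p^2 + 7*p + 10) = p + 5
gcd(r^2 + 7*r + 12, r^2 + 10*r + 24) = r + 4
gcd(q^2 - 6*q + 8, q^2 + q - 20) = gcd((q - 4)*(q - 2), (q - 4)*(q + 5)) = q - 4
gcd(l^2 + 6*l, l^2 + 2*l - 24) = l + 6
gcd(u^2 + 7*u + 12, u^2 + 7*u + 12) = u^2 + 7*u + 12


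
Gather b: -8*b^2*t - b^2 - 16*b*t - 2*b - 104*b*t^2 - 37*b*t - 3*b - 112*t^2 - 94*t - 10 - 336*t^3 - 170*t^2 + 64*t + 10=b^2*(-8*t - 1) + b*(-104*t^2 - 53*t - 5) - 336*t^3 - 282*t^2 - 30*t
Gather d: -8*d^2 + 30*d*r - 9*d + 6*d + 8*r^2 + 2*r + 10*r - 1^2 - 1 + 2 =-8*d^2 + d*(30*r - 3) + 8*r^2 + 12*r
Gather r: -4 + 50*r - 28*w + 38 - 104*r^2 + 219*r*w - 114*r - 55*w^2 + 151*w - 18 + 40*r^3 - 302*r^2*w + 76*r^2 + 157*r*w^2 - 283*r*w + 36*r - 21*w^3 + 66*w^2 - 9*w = 40*r^3 + r^2*(-302*w - 28) + r*(157*w^2 - 64*w - 28) - 21*w^3 + 11*w^2 + 114*w + 16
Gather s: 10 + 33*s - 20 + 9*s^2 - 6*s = 9*s^2 + 27*s - 10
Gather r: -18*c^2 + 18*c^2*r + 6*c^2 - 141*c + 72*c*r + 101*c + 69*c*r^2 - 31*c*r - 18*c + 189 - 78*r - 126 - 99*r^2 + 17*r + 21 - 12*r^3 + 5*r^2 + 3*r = -12*c^2 - 58*c - 12*r^3 + r^2*(69*c - 94) + r*(18*c^2 + 41*c - 58) + 84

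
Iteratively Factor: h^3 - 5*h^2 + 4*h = (h - 1)*(h^2 - 4*h) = h*(h - 1)*(h - 4)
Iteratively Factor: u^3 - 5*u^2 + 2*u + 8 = (u - 2)*(u^2 - 3*u - 4) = (u - 4)*(u - 2)*(u + 1)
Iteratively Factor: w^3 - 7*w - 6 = (w - 3)*(w^2 + 3*w + 2) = (w - 3)*(w + 1)*(w + 2)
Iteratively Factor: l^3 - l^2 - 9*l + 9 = (l + 3)*(l^2 - 4*l + 3) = (l - 1)*(l + 3)*(l - 3)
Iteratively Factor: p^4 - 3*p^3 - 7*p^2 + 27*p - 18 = (p - 1)*(p^3 - 2*p^2 - 9*p + 18) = (p - 3)*(p - 1)*(p^2 + p - 6) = (p - 3)*(p - 1)*(p + 3)*(p - 2)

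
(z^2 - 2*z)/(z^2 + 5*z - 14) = z/(z + 7)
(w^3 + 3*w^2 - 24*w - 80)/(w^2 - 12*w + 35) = (w^2 + 8*w + 16)/(w - 7)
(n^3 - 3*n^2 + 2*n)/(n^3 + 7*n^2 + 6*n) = (n^2 - 3*n + 2)/(n^2 + 7*n + 6)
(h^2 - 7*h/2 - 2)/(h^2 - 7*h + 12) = (h + 1/2)/(h - 3)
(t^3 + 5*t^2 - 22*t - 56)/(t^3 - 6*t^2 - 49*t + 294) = (t^2 - 2*t - 8)/(t^2 - 13*t + 42)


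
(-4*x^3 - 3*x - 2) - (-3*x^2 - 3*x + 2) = -4*x^3 + 3*x^2 - 4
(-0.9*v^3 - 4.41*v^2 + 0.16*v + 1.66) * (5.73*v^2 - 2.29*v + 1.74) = -5.157*v^5 - 23.2083*v^4 + 9.4497*v^3 + 1.472*v^2 - 3.523*v + 2.8884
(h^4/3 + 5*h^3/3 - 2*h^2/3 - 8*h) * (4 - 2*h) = -2*h^5/3 - 2*h^4 + 8*h^3 + 40*h^2/3 - 32*h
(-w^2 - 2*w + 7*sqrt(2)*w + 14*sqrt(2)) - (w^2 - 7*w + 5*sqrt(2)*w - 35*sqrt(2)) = -2*w^2 + 2*sqrt(2)*w + 5*w + 49*sqrt(2)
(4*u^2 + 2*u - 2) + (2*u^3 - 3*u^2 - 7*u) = 2*u^3 + u^2 - 5*u - 2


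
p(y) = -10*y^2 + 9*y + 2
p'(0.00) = 9.00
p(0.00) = 2.00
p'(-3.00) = 69.00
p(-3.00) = -115.00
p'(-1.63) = 41.60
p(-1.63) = -39.24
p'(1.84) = -27.80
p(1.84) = -15.30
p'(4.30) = -77.00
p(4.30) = -144.20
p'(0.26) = 3.80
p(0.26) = 3.66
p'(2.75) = -46.00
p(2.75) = -48.88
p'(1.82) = -27.40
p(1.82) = -14.74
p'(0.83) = -7.60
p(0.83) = 2.58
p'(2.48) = -40.60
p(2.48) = -37.18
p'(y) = 9 - 20*y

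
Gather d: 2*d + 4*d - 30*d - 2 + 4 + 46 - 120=-24*d - 72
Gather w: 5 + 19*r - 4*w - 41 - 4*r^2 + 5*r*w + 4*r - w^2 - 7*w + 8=-4*r^2 + 23*r - w^2 + w*(5*r - 11) - 28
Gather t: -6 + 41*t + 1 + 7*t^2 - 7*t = 7*t^2 + 34*t - 5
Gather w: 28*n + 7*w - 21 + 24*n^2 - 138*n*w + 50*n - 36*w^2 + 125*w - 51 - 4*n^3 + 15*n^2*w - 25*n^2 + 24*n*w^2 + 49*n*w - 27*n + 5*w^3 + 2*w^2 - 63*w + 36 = -4*n^3 - n^2 + 51*n + 5*w^3 + w^2*(24*n - 34) + w*(15*n^2 - 89*n + 69) - 36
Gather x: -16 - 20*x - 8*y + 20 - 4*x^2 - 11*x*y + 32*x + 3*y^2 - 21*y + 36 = -4*x^2 + x*(12 - 11*y) + 3*y^2 - 29*y + 40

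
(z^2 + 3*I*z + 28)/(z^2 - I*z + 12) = (z + 7*I)/(z + 3*I)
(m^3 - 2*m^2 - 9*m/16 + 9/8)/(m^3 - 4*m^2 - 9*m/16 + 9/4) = (m - 2)/(m - 4)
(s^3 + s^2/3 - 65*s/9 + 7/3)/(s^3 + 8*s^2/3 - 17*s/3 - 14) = (s - 1/3)/(s + 2)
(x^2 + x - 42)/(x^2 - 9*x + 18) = (x + 7)/(x - 3)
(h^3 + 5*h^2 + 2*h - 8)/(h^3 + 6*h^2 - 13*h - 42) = (h^2 + 3*h - 4)/(h^2 + 4*h - 21)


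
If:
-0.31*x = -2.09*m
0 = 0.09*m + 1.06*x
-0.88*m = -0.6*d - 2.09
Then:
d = -3.48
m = 0.00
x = 0.00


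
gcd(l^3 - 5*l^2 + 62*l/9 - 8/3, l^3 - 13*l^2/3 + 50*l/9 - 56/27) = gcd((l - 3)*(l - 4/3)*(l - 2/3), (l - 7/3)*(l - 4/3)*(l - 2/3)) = l^2 - 2*l + 8/9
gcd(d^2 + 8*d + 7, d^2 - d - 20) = 1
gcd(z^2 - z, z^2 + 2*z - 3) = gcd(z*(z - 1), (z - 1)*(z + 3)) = z - 1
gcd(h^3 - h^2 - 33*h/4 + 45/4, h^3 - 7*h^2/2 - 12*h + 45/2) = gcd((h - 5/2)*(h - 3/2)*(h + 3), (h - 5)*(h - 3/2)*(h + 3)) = h^2 + 3*h/2 - 9/2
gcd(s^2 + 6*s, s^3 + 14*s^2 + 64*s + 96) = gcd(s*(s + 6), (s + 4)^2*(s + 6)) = s + 6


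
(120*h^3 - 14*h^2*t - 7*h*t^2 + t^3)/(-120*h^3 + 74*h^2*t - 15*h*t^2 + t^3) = (4*h + t)/(-4*h + t)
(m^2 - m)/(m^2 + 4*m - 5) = m/(m + 5)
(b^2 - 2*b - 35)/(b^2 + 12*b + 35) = (b - 7)/(b + 7)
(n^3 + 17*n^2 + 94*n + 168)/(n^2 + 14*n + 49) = (n^2 + 10*n + 24)/(n + 7)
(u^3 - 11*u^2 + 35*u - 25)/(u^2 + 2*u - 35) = (u^2 - 6*u + 5)/(u + 7)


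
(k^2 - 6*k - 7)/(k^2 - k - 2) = (k - 7)/(k - 2)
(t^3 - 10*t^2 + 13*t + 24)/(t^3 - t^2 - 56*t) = (t^2 - 2*t - 3)/(t*(t + 7))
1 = 1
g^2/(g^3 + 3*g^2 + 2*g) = g/(g^2 + 3*g + 2)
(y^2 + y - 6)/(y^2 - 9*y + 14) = (y + 3)/(y - 7)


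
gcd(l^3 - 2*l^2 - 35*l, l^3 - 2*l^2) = l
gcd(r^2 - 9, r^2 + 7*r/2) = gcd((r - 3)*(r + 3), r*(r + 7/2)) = 1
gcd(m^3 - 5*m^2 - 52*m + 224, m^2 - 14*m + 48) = m - 8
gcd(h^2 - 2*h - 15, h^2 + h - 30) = h - 5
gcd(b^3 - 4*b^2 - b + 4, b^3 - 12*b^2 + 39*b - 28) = b^2 - 5*b + 4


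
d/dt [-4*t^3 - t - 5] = -12*t^2 - 1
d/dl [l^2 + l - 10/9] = 2*l + 1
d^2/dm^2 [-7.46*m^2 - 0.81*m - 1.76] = -14.9200000000000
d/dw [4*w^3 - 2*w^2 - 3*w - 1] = 12*w^2 - 4*w - 3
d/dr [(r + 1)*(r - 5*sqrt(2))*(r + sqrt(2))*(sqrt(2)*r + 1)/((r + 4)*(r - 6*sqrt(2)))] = (2*sqrt(2)*r^5 - 43*r^4 + 13*sqrt(2)*r^4 - 272*r^3 + 92*sqrt(2)*r^3 + 6*r^2 + 504*sqrt(2)*r^2 + 336*sqrt(2)*r + 1364*r + 180*sqrt(2) + 712)/(r^4 - 12*sqrt(2)*r^3 + 8*r^3 - 96*sqrt(2)*r^2 + 88*r^2 - 192*sqrt(2)*r + 576*r + 1152)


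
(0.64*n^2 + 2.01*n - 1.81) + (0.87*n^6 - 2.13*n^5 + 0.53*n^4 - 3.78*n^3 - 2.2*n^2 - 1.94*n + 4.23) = 0.87*n^6 - 2.13*n^5 + 0.53*n^4 - 3.78*n^3 - 1.56*n^2 + 0.0699999999999998*n + 2.42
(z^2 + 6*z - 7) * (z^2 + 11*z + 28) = z^4 + 17*z^3 + 87*z^2 + 91*z - 196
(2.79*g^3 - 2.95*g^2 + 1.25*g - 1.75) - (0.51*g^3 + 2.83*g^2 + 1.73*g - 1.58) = 2.28*g^3 - 5.78*g^2 - 0.48*g - 0.17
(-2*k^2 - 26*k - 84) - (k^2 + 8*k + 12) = -3*k^2 - 34*k - 96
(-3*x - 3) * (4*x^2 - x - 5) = -12*x^3 - 9*x^2 + 18*x + 15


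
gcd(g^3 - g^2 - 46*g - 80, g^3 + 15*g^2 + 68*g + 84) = g + 2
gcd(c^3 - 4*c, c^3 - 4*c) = c^3 - 4*c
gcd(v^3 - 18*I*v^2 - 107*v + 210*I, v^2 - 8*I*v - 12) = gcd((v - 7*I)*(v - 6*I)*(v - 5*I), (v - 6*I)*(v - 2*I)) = v - 6*I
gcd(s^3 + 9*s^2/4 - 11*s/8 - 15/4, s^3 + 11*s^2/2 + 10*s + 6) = s^2 + 7*s/2 + 3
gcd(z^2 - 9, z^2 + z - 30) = 1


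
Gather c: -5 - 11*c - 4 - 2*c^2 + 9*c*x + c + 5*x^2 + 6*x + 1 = -2*c^2 + c*(9*x - 10) + 5*x^2 + 6*x - 8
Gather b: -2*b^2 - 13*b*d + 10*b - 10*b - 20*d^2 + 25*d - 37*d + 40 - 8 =-2*b^2 - 13*b*d - 20*d^2 - 12*d + 32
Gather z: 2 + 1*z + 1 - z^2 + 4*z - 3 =-z^2 + 5*z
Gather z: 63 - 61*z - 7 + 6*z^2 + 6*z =6*z^2 - 55*z + 56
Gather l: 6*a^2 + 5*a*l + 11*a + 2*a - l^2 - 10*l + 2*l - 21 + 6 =6*a^2 + 13*a - l^2 + l*(5*a - 8) - 15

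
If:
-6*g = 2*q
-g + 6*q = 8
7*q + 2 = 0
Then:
No Solution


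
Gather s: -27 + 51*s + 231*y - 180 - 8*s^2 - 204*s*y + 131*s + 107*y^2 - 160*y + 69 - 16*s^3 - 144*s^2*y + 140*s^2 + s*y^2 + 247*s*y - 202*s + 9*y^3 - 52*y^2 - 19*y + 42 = -16*s^3 + s^2*(132 - 144*y) + s*(y^2 + 43*y - 20) + 9*y^3 + 55*y^2 + 52*y - 96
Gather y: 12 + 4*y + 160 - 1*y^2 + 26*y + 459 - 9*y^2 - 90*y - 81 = -10*y^2 - 60*y + 550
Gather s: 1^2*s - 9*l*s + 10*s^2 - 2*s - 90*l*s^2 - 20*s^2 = s^2*(-90*l - 10) + s*(-9*l - 1)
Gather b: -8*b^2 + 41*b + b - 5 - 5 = -8*b^2 + 42*b - 10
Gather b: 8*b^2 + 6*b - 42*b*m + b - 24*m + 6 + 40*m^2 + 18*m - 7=8*b^2 + b*(7 - 42*m) + 40*m^2 - 6*m - 1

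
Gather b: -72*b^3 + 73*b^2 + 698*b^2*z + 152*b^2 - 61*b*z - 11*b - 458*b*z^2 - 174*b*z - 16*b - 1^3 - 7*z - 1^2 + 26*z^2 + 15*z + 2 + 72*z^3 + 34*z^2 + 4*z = -72*b^3 + b^2*(698*z + 225) + b*(-458*z^2 - 235*z - 27) + 72*z^3 + 60*z^2 + 12*z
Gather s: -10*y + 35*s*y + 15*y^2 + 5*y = 35*s*y + 15*y^2 - 5*y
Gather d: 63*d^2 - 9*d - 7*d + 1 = 63*d^2 - 16*d + 1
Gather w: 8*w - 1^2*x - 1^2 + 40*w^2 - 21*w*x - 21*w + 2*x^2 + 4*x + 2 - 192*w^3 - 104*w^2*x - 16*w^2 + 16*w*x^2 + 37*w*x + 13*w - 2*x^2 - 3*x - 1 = -192*w^3 + w^2*(24 - 104*x) + w*(16*x^2 + 16*x)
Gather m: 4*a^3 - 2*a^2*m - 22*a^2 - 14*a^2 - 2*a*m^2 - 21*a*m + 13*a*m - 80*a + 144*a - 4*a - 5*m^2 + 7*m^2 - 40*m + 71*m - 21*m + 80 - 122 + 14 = 4*a^3 - 36*a^2 + 60*a + m^2*(2 - 2*a) + m*(-2*a^2 - 8*a + 10) - 28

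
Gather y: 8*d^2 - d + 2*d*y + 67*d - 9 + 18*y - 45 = 8*d^2 + 66*d + y*(2*d + 18) - 54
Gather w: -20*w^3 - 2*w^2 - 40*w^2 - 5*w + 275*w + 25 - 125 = -20*w^3 - 42*w^2 + 270*w - 100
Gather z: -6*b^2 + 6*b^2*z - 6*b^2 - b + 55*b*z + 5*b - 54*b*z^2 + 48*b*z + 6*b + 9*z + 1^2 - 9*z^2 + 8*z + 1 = -12*b^2 + 10*b + z^2*(-54*b - 9) + z*(6*b^2 + 103*b + 17) + 2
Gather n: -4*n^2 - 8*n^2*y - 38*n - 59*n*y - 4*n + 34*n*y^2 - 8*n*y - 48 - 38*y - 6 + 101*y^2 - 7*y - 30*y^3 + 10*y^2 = n^2*(-8*y - 4) + n*(34*y^2 - 67*y - 42) - 30*y^3 + 111*y^2 - 45*y - 54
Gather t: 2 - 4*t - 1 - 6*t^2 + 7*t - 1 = -6*t^2 + 3*t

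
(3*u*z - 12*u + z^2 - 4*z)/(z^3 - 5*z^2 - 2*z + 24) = (3*u + z)/(z^2 - z - 6)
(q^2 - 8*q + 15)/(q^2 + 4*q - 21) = (q - 5)/(q + 7)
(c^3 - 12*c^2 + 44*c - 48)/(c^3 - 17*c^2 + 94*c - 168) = (c - 2)/(c - 7)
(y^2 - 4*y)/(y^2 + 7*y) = (y - 4)/(y + 7)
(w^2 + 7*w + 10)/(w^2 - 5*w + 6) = (w^2 + 7*w + 10)/(w^2 - 5*w + 6)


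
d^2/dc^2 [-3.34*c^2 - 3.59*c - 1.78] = -6.68000000000000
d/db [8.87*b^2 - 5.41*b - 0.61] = 17.74*b - 5.41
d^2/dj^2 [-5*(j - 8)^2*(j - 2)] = 180 - 30*j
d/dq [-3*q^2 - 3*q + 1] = -6*q - 3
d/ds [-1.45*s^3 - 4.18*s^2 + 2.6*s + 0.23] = -4.35*s^2 - 8.36*s + 2.6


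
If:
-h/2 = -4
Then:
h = 8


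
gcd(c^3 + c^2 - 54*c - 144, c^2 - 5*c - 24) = c^2 - 5*c - 24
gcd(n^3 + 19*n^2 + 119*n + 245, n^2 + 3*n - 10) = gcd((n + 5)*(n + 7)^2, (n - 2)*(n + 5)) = n + 5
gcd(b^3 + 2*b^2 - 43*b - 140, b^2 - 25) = b + 5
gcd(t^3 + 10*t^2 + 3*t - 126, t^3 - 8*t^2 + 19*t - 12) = t - 3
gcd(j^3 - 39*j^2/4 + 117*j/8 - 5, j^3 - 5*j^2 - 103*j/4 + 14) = j^2 - 17*j/2 + 4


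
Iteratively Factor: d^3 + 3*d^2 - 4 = (d + 2)*(d^2 + d - 2) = (d - 1)*(d + 2)*(d + 2)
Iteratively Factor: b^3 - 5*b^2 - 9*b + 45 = (b + 3)*(b^2 - 8*b + 15) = (b - 3)*(b + 3)*(b - 5)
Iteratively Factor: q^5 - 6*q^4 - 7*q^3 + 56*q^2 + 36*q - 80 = (q - 1)*(q^4 - 5*q^3 - 12*q^2 + 44*q + 80) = (q - 5)*(q - 1)*(q^3 - 12*q - 16) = (q - 5)*(q - 1)*(q + 2)*(q^2 - 2*q - 8) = (q - 5)*(q - 4)*(q - 1)*(q + 2)*(q + 2)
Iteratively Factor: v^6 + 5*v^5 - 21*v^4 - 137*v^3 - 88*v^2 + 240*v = (v)*(v^5 + 5*v^4 - 21*v^3 - 137*v^2 - 88*v + 240) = v*(v - 1)*(v^4 + 6*v^3 - 15*v^2 - 152*v - 240) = v*(v - 1)*(v + 4)*(v^3 + 2*v^2 - 23*v - 60) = v*(v - 1)*(v + 3)*(v + 4)*(v^2 - v - 20) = v*(v - 5)*(v - 1)*(v + 3)*(v + 4)*(v + 4)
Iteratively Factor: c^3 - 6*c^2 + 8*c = (c)*(c^2 - 6*c + 8) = c*(c - 2)*(c - 4)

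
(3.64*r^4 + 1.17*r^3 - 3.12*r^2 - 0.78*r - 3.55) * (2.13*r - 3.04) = 7.7532*r^5 - 8.5735*r^4 - 10.2024*r^3 + 7.8234*r^2 - 5.1903*r + 10.792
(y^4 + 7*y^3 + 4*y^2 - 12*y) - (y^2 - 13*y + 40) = y^4 + 7*y^3 + 3*y^2 + y - 40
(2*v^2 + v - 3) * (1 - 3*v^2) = -6*v^4 - 3*v^3 + 11*v^2 + v - 3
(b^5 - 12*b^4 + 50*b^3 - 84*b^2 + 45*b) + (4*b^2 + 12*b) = b^5 - 12*b^4 + 50*b^3 - 80*b^2 + 57*b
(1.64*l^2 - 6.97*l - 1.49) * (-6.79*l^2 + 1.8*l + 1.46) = -11.1356*l^4 + 50.2783*l^3 - 0.0344999999999995*l^2 - 12.8582*l - 2.1754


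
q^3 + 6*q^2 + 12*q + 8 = (q + 2)^3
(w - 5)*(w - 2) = w^2 - 7*w + 10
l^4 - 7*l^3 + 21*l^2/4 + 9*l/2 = l*(l - 6)*(l - 3/2)*(l + 1/2)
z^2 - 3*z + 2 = (z - 2)*(z - 1)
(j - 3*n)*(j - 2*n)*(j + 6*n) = j^3 + j^2*n - 24*j*n^2 + 36*n^3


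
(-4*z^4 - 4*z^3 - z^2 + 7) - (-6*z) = -4*z^4 - 4*z^3 - z^2 + 6*z + 7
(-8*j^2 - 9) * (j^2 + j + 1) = -8*j^4 - 8*j^3 - 17*j^2 - 9*j - 9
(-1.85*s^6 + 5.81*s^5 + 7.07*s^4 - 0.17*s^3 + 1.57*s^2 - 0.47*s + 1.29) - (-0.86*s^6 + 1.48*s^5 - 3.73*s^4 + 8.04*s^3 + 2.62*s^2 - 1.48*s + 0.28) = -0.99*s^6 + 4.33*s^5 + 10.8*s^4 - 8.21*s^3 - 1.05*s^2 + 1.01*s + 1.01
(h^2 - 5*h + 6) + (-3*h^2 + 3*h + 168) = -2*h^2 - 2*h + 174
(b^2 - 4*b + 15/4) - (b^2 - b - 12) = 63/4 - 3*b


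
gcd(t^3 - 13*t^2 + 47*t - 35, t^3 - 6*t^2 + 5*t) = t^2 - 6*t + 5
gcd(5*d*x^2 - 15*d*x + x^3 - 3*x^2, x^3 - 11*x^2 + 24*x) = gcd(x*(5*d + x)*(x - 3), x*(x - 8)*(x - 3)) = x^2 - 3*x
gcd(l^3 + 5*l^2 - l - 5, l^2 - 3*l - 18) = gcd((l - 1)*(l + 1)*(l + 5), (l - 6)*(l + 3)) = 1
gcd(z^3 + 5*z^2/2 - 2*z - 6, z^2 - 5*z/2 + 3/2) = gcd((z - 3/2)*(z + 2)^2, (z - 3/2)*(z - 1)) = z - 3/2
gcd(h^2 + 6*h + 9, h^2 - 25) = 1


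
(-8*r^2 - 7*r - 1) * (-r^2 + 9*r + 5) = 8*r^4 - 65*r^3 - 102*r^2 - 44*r - 5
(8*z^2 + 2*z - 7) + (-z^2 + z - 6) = 7*z^2 + 3*z - 13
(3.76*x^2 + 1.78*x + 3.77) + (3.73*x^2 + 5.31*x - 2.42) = 7.49*x^2 + 7.09*x + 1.35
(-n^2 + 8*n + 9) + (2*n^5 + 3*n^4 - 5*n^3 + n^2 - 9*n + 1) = 2*n^5 + 3*n^4 - 5*n^3 - n + 10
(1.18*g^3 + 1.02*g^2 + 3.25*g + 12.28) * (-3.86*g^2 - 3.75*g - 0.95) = -4.5548*g^5 - 8.3622*g^4 - 17.491*g^3 - 60.5573*g^2 - 49.1375*g - 11.666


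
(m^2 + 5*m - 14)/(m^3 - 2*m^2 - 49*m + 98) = 1/(m - 7)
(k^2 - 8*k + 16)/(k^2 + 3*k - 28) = (k - 4)/(k + 7)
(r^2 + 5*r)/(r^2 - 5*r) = (r + 5)/(r - 5)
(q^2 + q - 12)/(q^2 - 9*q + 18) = (q + 4)/(q - 6)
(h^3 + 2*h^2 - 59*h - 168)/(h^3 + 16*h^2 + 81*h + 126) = (h - 8)/(h + 6)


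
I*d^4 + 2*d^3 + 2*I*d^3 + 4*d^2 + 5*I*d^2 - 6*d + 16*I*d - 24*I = (d + 3)*(d - 4*I)*(d + 2*I)*(I*d - I)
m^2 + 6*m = m*(m + 6)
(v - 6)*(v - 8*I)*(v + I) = v^3 - 6*v^2 - 7*I*v^2 + 8*v + 42*I*v - 48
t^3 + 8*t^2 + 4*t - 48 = (t - 2)*(t + 4)*(t + 6)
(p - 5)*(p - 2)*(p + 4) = p^3 - 3*p^2 - 18*p + 40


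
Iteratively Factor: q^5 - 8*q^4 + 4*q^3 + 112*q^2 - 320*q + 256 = (q + 4)*(q^4 - 12*q^3 + 52*q^2 - 96*q + 64) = (q - 2)*(q + 4)*(q^3 - 10*q^2 + 32*q - 32) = (q - 4)*(q - 2)*(q + 4)*(q^2 - 6*q + 8) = (q - 4)*(q - 2)^2*(q + 4)*(q - 4)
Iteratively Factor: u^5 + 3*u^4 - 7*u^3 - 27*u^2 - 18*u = (u - 3)*(u^4 + 6*u^3 + 11*u^2 + 6*u) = (u - 3)*(u + 3)*(u^3 + 3*u^2 + 2*u) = (u - 3)*(u + 2)*(u + 3)*(u^2 + u) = u*(u - 3)*(u + 2)*(u + 3)*(u + 1)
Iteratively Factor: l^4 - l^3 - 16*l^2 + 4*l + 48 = (l - 4)*(l^3 + 3*l^2 - 4*l - 12) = (l - 4)*(l - 2)*(l^2 + 5*l + 6) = (l - 4)*(l - 2)*(l + 2)*(l + 3)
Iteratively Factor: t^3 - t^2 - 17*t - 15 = (t + 1)*(t^2 - 2*t - 15) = (t + 1)*(t + 3)*(t - 5)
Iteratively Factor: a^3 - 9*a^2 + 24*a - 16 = (a - 4)*(a^2 - 5*a + 4) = (a - 4)^2*(a - 1)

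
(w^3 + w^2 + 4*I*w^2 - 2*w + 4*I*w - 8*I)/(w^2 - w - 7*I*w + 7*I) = (w^2 + w*(2 + 4*I) + 8*I)/(w - 7*I)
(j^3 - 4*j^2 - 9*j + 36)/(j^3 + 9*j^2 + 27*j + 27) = (j^2 - 7*j + 12)/(j^2 + 6*j + 9)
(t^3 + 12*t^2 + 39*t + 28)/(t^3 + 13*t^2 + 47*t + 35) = (t + 4)/(t + 5)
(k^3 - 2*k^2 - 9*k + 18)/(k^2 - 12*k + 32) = (k^3 - 2*k^2 - 9*k + 18)/(k^2 - 12*k + 32)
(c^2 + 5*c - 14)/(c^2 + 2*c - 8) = (c + 7)/(c + 4)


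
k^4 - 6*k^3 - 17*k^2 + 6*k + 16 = (k - 8)*(k - 1)*(k + 1)*(k + 2)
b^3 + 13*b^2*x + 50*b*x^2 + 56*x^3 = (b + 2*x)*(b + 4*x)*(b + 7*x)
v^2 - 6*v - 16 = (v - 8)*(v + 2)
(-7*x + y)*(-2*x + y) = 14*x^2 - 9*x*y + y^2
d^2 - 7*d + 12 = (d - 4)*(d - 3)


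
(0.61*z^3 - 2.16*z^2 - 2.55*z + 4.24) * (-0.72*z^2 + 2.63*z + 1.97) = -0.4392*z^5 + 3.1595*z^4 - 2.6431*z^3 - 14.0145*z^2 + 6.1277*z + 8.3528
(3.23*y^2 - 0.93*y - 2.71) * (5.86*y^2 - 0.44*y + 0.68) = 18.9278*y^4 - 6.871*y^3 - 13.275*y^2 + 0.56*y - 1.8428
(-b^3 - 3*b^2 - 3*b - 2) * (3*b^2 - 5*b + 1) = -3*b^5 - 4*b^4 + 5*b^3 + 6*b^2 + 7*b - 2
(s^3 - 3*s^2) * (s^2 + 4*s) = s^5 + s^4 - 12*s^3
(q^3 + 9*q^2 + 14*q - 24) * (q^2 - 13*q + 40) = q^5 - 4*q^4 - 63*q^3 + 154*q^2 + 872*q - 960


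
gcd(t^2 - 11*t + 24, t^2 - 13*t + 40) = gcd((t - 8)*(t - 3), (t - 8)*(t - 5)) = t - 8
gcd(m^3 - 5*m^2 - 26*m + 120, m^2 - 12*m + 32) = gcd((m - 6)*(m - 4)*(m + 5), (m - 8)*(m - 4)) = m - 4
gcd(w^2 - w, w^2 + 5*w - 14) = 1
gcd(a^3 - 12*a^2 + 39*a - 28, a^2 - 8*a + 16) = a - 4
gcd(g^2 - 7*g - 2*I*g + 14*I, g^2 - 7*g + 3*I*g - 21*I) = g - 7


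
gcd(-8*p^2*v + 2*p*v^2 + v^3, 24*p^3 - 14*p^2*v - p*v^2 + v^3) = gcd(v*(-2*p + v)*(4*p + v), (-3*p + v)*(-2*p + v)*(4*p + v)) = 8*p^2 - 2*p*v - v^2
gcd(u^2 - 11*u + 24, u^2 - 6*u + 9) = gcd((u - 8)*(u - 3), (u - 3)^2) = u - 3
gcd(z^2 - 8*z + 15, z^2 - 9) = z - 3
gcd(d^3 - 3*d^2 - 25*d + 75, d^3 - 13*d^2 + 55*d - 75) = d^2 - 8*d + 15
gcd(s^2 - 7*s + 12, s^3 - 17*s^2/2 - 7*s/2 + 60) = s - 3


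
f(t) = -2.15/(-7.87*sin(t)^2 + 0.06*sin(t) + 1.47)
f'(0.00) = 0.06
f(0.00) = -1.46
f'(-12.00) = -26.09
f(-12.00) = 2.82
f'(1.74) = 0.15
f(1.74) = 0.35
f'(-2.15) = -0.93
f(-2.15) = 0.53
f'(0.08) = -1.27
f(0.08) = -1.51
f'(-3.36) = 5.67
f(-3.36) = -1.93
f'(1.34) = -0.21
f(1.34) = 0.36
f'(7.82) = -0.03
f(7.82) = 0.34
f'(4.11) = -1.03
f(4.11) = 0.55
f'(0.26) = -8.89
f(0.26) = -2.23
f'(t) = -2.15*(15.74*sin(t)*cos(t) - 0.06*cos(t))/(-7.87*sin(t)^2 + 0.06*sin(t) + 1.47)^2 = (0.129 - 33.841*sin(t))*cos(t)/(-7.87*sin(t)^2 + 0.06*sin(t) + 1.47)^2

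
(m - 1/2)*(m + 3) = m^2 + 5*m/2 - 3/2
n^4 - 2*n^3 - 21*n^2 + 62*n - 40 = (n - 4)*(n - 2)*(n - 1)*(n + 5)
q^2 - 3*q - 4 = (q - 4)*(q + 1)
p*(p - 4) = p^2 - 4*p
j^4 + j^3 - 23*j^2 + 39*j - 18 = (j - 3)*(j - 1)^2*(j + 6)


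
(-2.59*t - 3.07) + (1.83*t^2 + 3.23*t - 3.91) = 1.83*t^2 + 0.64*t - 6.98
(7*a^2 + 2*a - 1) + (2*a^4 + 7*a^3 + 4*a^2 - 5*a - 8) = 2*a^4 + 7*a^3 + 11*a^2 - 3*a - 9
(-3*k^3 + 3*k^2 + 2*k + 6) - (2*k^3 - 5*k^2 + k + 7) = -5*k^3 + 8*k^2 + k - 1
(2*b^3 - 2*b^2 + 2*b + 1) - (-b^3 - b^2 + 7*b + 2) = 3*b^3 - b^2 - 5*b - 1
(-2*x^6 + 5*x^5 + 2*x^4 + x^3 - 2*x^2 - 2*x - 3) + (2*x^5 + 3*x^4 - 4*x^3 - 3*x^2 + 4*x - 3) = -2*x^6 + 7*x^5 + 5*x^4 - 3*x^3 - 5*x^2 + 2*x - 6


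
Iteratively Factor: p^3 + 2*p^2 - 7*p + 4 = (p - 1)*(p^2 + 3*p - 4) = (p - 1)^2*(p + 4)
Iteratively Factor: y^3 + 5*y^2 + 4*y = (y + 4)*(y^2 + y) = y*(y + 4)*(y + 1)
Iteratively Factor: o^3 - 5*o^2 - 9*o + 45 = (o + 3)*(o^2 - 8*o + 15) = (o - 5)*(o + 3)*(o - 3)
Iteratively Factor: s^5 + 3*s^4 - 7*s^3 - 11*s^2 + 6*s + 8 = (s + 1)*(s^4 + 2*s^3 - 9*s^2 - 2*s + 8) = (s + 1)*(s + 4)*(s^3 - 2*s^2 - s + 2) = (s - 1)*(s + 1)*(s + 4)*(s^2 - s - 2) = (s - 1)*(s + 1)^2*(s + 4)*(s - 2)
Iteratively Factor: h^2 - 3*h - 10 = (h - 5)*(h + 2)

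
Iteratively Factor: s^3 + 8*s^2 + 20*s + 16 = (s + 2)*(s^2 + 6*s + 8) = (s + 2)*(s + 4)*(s + 2)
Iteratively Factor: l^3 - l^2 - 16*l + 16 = (l - 1)*(l^2 - 16) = (l - 1)*(l + 4)*(l - 4)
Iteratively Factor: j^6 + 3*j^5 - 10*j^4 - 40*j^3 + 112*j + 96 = (j + 2)*(j^5 + j^4 - 12*j^3 - 16*j^2 + 32*j + 48) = (j - 3)*(j + 2)*(j^4 + 4*j^3 - 16*j - 16) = (j - 3)*(j - 2)*(j + 2)*(j^3 + 6*j^2 + 12*j + 8) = (j - 3)*(j - 2)*(j + 2)^2*(j^2 + 4*j + 4) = (j - 3)*(j - 2)*(j + 2)^3*(j + 2)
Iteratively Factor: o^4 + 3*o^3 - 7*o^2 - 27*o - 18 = (o + 3)*(o^3 - 7*o - 6) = (o + 1)*(o + 3)*(o^2 - o - 6) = (o + 1)*(o + 2)*(o + 3)*(o - 3)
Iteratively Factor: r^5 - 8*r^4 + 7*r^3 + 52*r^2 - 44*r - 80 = (r - 4)*(r^4 - 4*r^3 - 9*r^2 + 16*r + 20) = (r - 4)*(r + 2)*(r^3 - 6*r^2 + 3*r + 10) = (r - 5)*(r - 4)*(r + 2)*(r^2 - r - 2) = (r - 5)*(r - 4)*(r - 2)*(r + 2)*(r + 1)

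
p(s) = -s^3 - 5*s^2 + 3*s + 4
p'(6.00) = -165.00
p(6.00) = -374.00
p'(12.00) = -549.00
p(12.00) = -2408.00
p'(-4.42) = -11.41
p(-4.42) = -20.59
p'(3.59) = -71.56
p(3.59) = -95.94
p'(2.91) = -51.50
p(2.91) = -54.25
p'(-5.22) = -26.55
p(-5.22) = -5.67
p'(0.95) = -9.21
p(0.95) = 1.48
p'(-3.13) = 4.91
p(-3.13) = -23.71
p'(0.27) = 0.08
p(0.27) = 4.43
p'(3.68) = -74.43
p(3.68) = -102.51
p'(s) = -3*s^2 - 10*s + 3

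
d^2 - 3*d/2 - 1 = (d - 2)*(d + 1/2)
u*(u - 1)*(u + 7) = u^3 + 6*u^2 - 7*u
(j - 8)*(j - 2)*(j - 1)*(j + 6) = j^4 - 5*j^3 - 40*j^2 + 140*j - 96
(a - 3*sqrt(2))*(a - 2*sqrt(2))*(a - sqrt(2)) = a^3 - 6*sqrt(2)*a^2 + 22*a - 12*sqrt(2)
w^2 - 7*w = w*(w - 7)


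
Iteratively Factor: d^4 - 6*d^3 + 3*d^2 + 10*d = (d - 2)*(d^3 - 4*d^2 - 5*d) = (d - 2)*(d + 1)*(d^2 - 5*d) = d*(d - 2)*(d + 1)*(d - 5)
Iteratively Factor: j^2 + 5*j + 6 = (j + 2)*(j + 3)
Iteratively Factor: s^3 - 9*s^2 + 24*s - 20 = (s - 2)*(s^2 - 7*s + 10) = (s - 5)*(s - 2)*(s - 2)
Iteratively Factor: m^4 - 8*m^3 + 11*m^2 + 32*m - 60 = (m - 5)*(m^3 - 3*m^2 - 4*m + 12) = (m - 5)*(m + 2)*(m^2 - 5*m + 6) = (m - 5)*(m - 3)*(m + 2)*(m - 2)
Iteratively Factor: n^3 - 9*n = (n)*(n^2 - 9) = n*(n + 3)*(n - 3)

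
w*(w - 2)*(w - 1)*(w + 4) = w^4 + w^3 - 10*w^2 + 8*w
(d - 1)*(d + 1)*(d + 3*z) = d^3 + 3*d^2*z - d - 3*z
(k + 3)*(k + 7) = k^2 + 10*k + 21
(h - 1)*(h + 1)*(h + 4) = h^3 + 4*h^2 - h - 4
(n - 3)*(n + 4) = n^2 + n - 12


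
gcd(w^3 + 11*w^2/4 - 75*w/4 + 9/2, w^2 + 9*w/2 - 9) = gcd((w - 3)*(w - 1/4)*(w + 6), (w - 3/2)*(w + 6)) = w + 6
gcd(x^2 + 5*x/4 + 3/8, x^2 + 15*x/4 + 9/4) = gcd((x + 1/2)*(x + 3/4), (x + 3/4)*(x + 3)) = x + 3/4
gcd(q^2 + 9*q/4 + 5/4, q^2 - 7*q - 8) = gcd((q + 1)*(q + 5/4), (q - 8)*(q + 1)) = q + 1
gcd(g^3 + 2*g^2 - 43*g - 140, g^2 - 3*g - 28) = g^2 - 3*g - 28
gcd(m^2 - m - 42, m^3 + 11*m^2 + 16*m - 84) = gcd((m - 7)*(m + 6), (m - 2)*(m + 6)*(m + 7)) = m + 6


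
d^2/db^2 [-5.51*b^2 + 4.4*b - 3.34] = -11.0200000000000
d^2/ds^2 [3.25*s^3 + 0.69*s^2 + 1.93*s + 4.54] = 19.5*s + 1.38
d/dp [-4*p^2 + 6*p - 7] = 6 - 8*p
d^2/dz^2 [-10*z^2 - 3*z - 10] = -20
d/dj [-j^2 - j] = -2*j - 1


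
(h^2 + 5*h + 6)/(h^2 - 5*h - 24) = (h + 2)/(h - 8)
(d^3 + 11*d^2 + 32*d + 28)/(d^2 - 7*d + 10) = (d^3 + 11*d^2 + 32*d + 28)/(d^2 - 7*d + 10)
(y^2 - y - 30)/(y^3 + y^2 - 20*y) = (y - 6)/(y*(y - 4))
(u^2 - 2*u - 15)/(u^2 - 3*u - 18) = (u - 5)/(u - 6)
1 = 1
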